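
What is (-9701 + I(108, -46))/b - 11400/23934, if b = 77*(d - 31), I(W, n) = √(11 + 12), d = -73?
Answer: 23482089/31943912 - √23/8008 ≈ 0.73450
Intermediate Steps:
I(W, n) = √23
b = -8008 (b = 77*(-73 - 31) = 77*(-104) = -8008)
(-9701 + I(108, -46))/b - 11400/23934 = (-9701 + √23)/(-8008) - 11400/23934 = (-9701 + √23)*(-1/8008) - 11400*1/23934 = (9701/8008 - √23/8008) - 1900/3989 = 23482089/31943912 - √23/8008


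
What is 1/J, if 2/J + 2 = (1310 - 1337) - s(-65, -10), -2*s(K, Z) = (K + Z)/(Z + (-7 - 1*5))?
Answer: -1201/88 ≈ -13.648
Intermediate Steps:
s(K, Z) = -(K + Z)/(2*(-12 + Z)) (s(K, Z) = -(K + Z)/(2*(Z + (-7 - 1*5))) = -(K + Z)/(2*(Z + (-7 - 5))) = -(K + Z)/(2*(Z - 12)) = -(K + Z)/(2*(-12 + Z)))
J = -88/1201 (J = 2/(-2 + ((1310 - 1337) - (-1*(-65) - 1*(-10))/(2*(-12 - 10)))) = 2/(-2 + (-27 - (65 + 10)/(2*(-22)))) = 2/(-2 + (-27 - (-1)*75/(2*22))) = 2/(-2 + (-27 - 1*(-75/44))) = 2/(-2 + (-27 + 75/44)) = 2/(-2 - 1113/44) = 2/(-1201/44) = 2*(-44/1201) = -88/1201 ≈ -0.073272)
1/J = 1/(-88/1201) = -1201/88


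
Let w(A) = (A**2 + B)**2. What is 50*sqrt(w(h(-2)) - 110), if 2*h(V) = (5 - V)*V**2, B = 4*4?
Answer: 50*sqrt(44834) ≈ 10587.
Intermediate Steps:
B = 16
h(V) = V**2*(5 - V)/2 (h(V) = ((5 - V)*V**2)/2 = (V**2*(5 - V))/2 = V**2*(5 - V)/2)
w(A) = (16 + A**2)**2 (w(A) = (A**2 + 16)**2 = (16 + A**2)**2)
50*sqrt(w(h(-2)) - 110) = 50*sqrt((16 + ((1/2)*(-2)**2*(5 - 1*(-2)))**2)**2 - 110) = 50*sqrt((16 + ((1/2)*4*(5 + 2))**2)**2 - 110) = 50*sqrt((16 + ((1/2)*4*7)**2)**2 - 110) = 50*sqrt((16 + 14**2)**2 - 110) = 50*sqrt((16 + 196)**2 - 110) = 50*sqrt(212**2 - 110) = 50*sqrt(44944 - 110) = 50*sqrt(44834)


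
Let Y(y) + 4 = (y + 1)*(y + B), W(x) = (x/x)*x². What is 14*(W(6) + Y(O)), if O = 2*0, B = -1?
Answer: 434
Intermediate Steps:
O = 0
W(x) = x² (W(x) = 1*x² = x²)
Y(y) = -4 + (1 + y)*(-1 + y) (Y(y) = -4 + (y + 1)*(y - 1) = -4 + (1 + y)*(-1 + y))
14*(W(6) + Y(O)) = 14*(6² + (-5 + 0²)) = 14*(36 + (-5 + 0)) = 14*(36 - 5) = 14*31 = 434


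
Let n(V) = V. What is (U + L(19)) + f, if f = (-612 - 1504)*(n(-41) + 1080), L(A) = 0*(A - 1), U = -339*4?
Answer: -2199880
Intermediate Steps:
U = -1356
L(A) = 0 (L(A) = 0*(-1 + A) = 0)
f = -2198524 (f = (-612 - 1504)*(-41 + 1080) = -2116*1039 = -2198524)
(U + L(19)) + f = (-1356 + 0) - 2198524 = -1356 - 2198524 = -2199880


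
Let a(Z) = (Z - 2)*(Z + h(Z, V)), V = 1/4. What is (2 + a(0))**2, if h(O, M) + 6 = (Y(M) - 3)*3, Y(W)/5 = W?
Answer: 2401/4 ≈ 600.25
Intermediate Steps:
Y(W) = 5*W
V = 1/4 (V = 1*(1/4) = 1/4 ≈ 0.25000)
h(O, M) = -15 + 15*M (h(O, M) = -6 + (5*M - 3)*3 = -6 + (-3 + 5*M)*3 = -6 + (-9 + 15*M) = -15 + 15*M)
a(Z) = (-2 + Z)*(-45/4 + Z) (a(Z) = (Z - 2)*(Z + (-15 + 15*(1/4))) = (-2 + Z)*(Z + (-15 + 15/4)) = (-2 + Z)*(Z - 45/4) = (-2 + Z)*(-45/4 + Z))
(2 + a(0))**2 = (2 + (45/2 + 0**2 - 53/4*0))**2 = (2 + (45/2 + 0 + 0))**2 = (2 + 45/2)**2 = (49/2)**2 = 2401/4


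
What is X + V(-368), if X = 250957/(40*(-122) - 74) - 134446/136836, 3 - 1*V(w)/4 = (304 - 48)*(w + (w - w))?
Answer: 31927761743200/84735693 ≈ 3.7679e+5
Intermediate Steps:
V(w) = 12 - 1024*w (V(w) = 12 - 4*(304 - 48)*(w + (w - w)) = 12 - 1024*(w + 0) = 12 - 1024*w)
X = -4375749692/84735693 (X = 250957/(-4880 - 74) - 134446*1/136836 = 250957/(-4954) - 67223/68418 = 250957*(-1/4954) - 67223/68418 = -250957/4954 - 67223/68418 = -4375749692/84735693 ≈ -51.640)
X + V(-368) = -4375749692/84735693 + (12 - 1024*(-368)) = -4375749692/84735693 + (12 + 376832) = -4375749692/84735693 + 376844 = 31927761743200/84735693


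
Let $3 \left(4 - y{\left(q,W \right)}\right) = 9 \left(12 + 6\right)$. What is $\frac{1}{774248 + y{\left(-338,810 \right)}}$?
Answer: $\frac{1}{774198} \approx 1.2917 \cdot 10^{-6}$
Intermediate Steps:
$y{\left(q,W \right)} = -50$ ($y{\left(q,W \right)} = 4 - \frac{9 \left(12 + 6\right)}{3} = 4 - \frac{9 \cdot 18}{3} = 4 - 54 = -50$)
$\frac{1}{774248 + y{\left(-338,810 \right)}} = \frac{1}{774248 - 50} = \frac{1}{774198}$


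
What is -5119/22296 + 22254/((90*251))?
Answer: 7046981/9327160 ≈ 0.75553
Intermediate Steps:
-5119/22296 + 22254/((90*251)) = -5119*1/22296 + 22254/22590 = -5119/22296 + 22254*(1/22590) = -5119/22296 + 3709/3765 = 7046981/9327160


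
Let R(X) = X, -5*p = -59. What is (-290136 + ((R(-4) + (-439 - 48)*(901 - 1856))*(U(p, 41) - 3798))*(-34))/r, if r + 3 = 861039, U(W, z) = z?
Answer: 9901371107/143506 ≈ 68996.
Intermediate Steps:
p = 59/5 (p = -⅕*(-59) = 59/5 ≈ 11.800)
r = 861036 (r = -3 + 861039 = 861036)
(-290136 + ((R(-4) + (-439 - 48)*(901 - 1856))*(U(p, 41) - 3798))*(-34))/r = (-290136 + ((-4 + (-439 - 48)*(901 - 1856))*(41 - 3798))*(-34))/861036 = (-290136 + ((-4 - 487*(-955))*(-3757))*(-34))*(1/861036) = (-290136 + ((-4 + 465085)*(-3757))*(-34))*(1/861036) = (-290136 + (465081*(-3757))*(-34))*(1/861036) = (-290136 - 1747309317*(-34))*(1/861036) = (-290136 + 59408516778)*(1/861036) = 59408226642*(1/861036) = 9901371107/143506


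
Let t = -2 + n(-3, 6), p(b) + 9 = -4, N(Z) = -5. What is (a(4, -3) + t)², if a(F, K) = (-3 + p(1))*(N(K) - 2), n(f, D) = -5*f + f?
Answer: 14884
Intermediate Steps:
p(b) = -13 (p(b) = -9 - 4 = -13)
n(f, D) = -4*f
a(F, K) = 112 (a(F, K) = (-3 - 13)*(-5 - 2) = -16*(-7) = 112)
t = 10 (t = -2 - 4*(-3) = -2 + 12 = 10)
(a(4, -3) + t)² = (112 + 10)² = 122² = 14884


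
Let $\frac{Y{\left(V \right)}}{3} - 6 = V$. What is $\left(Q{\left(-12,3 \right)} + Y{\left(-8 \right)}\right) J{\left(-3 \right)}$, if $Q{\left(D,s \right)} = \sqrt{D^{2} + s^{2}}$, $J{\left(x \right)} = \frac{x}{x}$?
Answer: $-6 + 3 \sqrt{17} \approx 6.3693$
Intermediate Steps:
$Y{\left(V \right)} = 18 + 3 V$
$J{\left(x \right)} = 1$
$\left(Q{\left(-12,3 \right)} + Y{\left(-8 \right)}\right) J{\left(-3 \right)} = \left(\sqrt{\left(-12\right)^{2} + 3^{2}} + \left(18 + 3 \left(-8\right)\right)\right) 1 = \left(\sqrt{144 + 9} + \left(18 - 24\right)\right) 1 = \left(\sqrt{153} - 6\right) 1 = \left(3 \sqrt{17} - 6\right) 1 = \left(-6 + 3 \sqrt{17}\right) 1 = -6 + 3 \sqrt{17}$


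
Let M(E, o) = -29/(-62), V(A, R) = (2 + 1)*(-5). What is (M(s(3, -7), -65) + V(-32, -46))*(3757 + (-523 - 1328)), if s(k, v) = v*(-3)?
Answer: -858653/31 ≈ -27698.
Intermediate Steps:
s(k, v) = -3*v
V(A, R) = -15 (V(A, R) = 3*(-5) = -15)
M(E, o) = 29/62 (M(E, o) = -29*(-1/62) = 29/62)
(M(s(3, -7), -65) + V(-32, -46))*(3757 + (-523 - 1328)) = (29/62 - 15)*(3757 + (-523 - 1328)) = -901*(3757 - 1851)/62 = -901/62*1906 = -858653/31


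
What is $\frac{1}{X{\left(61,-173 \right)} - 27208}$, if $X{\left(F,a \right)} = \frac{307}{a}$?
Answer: $- \frac{173}{4707291} \approx -3.6752 \cdot 10^{-5}$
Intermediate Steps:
$\frac{1}{X{\left(61,-173 \right)} - 27208} = \frac{1}{\frac{307}{-173} - 27208} = \frac{1}{307 \left(- \frac{1}{173}\right) - 27208} = \frac{1}{- \frac{307}{173} - 27208} = \frac{1}{- \frac{4707291}{173}} = - \frac{173}{4707291}$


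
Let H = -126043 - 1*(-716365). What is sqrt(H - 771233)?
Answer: I*sqrt(180911) ≈ 425.34*I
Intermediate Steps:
H = 590322 (H = -126043 + 716365 = 590322)
sqrt(H - 771233) = sqrt(590322 - 771233) = sqrt(-180911) = I*sqrt(180911)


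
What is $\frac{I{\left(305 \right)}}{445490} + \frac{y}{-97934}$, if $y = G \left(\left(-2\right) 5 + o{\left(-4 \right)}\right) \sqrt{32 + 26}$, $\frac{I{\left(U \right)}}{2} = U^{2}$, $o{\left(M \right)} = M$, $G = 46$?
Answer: $\frac{18605}{44549} + \frac{14 \sqrt{58}}{2129} \approx 0.46771$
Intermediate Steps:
$I{\left(U \right)} = 2 U^{2}$
$y = - 644 \sqrt{58}$ ($y = 46 \left(\left(-2\right) 5 - 4\right) \sqrt{32 + 26} = 46 \left(-10 - 4\right) \sqrt{58} = 46 \left(-14\right) \sqrt{58} = - 644 \sqrt{58} \approx -4904.6$)
$\frac{I{\left(305 \right)}}{445490} + \frac{y}{-97934} = \frac{2 \cdot 305^{2}}{445490} + \frac{\left(-644\right) \sqrt{58}}{-97934} = 2 \cdot 93025 \cdot \frac{1}{445490} + - 644 \sqrt{58} \left(- \frac{1}{97934}\right) = 186050 \cdot \frac{1}{445490} + \frac{14 \sqrt{58}}{2129} = \frac{18605}{44549} + \frac{14 \sqrt{58}}{2129}$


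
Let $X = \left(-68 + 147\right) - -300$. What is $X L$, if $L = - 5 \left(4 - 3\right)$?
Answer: $-1895$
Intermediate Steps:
$L = -5$ ($L = - 5 \left(4 - 3\right) = \left(-5\right) 1 = -5$)
$X = 379$ ($X = 79 + 300 = 379$)
$X L = 379 \left(-5\right) = -1895$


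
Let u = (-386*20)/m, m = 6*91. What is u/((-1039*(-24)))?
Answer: -965/1701882 ≈ -0.00056702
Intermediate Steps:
m = 546
u = -3860/273 (u = -386*20/546 = -7720*1/546 = -3860/273 ≈ -14.139)
u/((-1039*(-24))) = -3860/(273*((-1039*(-24)))) = -3860/273/24936 = -3860/273*1/24936 = -965/1701882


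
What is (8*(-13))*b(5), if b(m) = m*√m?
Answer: -520*√5 ≈ -1162.8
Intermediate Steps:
b(m) = m^(3/2)
(8*(-13))*b(5) = (8*(-13))*5^(3/2) = -520*√5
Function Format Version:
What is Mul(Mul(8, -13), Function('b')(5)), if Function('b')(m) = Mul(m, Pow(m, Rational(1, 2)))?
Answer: Mul(-520, Pow(5, Rational(1, 2))) ≈ -1162.8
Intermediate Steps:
Function('b')(m) = Pow(m, Rational(3, 2))
Mul(Mul(8, -13), Function('b')(5)) = Mul(Mul(8, -13), Pow(5, Rational(3, 2))) = Mul(-104, Mul(5, Pow(5, Rational(1, 2)))) = Mul(-520, Pow(5, Rational(1, 2)))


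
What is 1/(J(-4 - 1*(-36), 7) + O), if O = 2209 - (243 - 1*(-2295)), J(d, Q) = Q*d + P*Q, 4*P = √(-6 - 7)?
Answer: -240/25291 - 4*I*√13/25291 ≈ -0.0094895 - 0.00057025*I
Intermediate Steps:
P = I*√13/4 (P = √(-6 - 7)/4 = √(-13)/4 = (I*√13)/4 = I*√13/4 ≈ 0.90139*I)
J(d, Q) = Q*d + I*Q*√13/4 (J(d, Q) = Q*d + (I*√13/4)*Q = Q*d + I*Q*√13/4)
O = -329 (O = 2209 - (243 + 2295) = 2209 - 1*2538 = 2209 - 2538 = -329)
1/(J(-4 - 1*(-36), 7) + O) = 1/((¼)*7*(4*(-4 - 1*(-36)) + I*√13) - 329) = 1/((¼)*7*(4*(-4 + 36) + I*√13) - 329) = 1/((¼)*7*(4*32 + I*√13) - 329) = 1/((¼)*7*(128 + I*√13) - 329) = 1/((224 + 7*I*√13/4) - 329) = 1/(-105 + 7*I*√13/4)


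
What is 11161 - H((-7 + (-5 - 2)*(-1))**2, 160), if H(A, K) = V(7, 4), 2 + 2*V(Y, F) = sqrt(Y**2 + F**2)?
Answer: 11162 - sqrt(65)/2 ≈ 11158.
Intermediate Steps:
V(Y, F) = -1 + sqrt(F**2 + Y**2)/2 (V(Y, F) = -1 + sqrt(Y**2 + F**2)/2 = -1 + sqrt(F**2 + Y**2)/2)
H(A, K) = -1 + sqrt(65)/2 (H(A, K) = -1 + sqrt(4**2 + 7**2)/2 = -1 + sqrt(16 + 49)/2 = -1 + sqrt(65)/2)
11161 - H((-7 + (-5 - 2)*(-1))**2, 160) = 11161 - (-1 + sqrt(65)/2) = 11161 + (1 - sqrt(65)/2) = 11162 - sqrt(65)/2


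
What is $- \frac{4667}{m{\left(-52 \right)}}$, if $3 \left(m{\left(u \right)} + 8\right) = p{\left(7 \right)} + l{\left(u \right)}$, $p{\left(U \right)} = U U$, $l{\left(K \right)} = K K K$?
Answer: $\frac{4667}{46861} \approx 0.099592$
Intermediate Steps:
$l{\left(K \right)} = K^{3}$ ($l{\left(K \right)} = K^{2} K = K^{3}$)
$p{\left(U \right)} = U^{2}$
$m{\left(u \right)} = \frac{25}{3} + \frac{u^{3}}{3}$ ($m{\left(u \right)} = -8 + \frac{7^{2} + u^{3}}{3} = -8 + \frac{49 + u^{3}}{3} = -8 + \left(\frac{49}{3} + \frac{u^{3}}{3}\right) = \frac{25}{3} + \frac{u^{3}}{3}$)
$- \frac{4667}{m{\left(-52 \right)}} = - \frac{4667}{\frac{25}{3} + \frac{\left(-52\right)^{3}}{3}} = - \frac{4667}{\frac{25}{3} + \frac{1}{3} \left(-140608\right)} = - \frac{4667}{\frac{25}{3} - \frac{140608}{3}} = - \frac{4667}{-46861} = \left(-4667\right) \left(- \frac{1}{46861}\right) = \frac{4667}{46861}$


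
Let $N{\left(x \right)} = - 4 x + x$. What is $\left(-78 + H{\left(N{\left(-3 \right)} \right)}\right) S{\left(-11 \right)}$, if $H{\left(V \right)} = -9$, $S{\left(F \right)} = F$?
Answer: $957$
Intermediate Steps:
$N{\left(x \right)} = - 3 x$
$\left(-78 + H{\left(N{\left(-3 \right)} \right)}\right) S{\left(-11 \right)} = \left(-78 - 9\right) \left(-11\right) = \left(-87\right) \left(-11\right) = 957$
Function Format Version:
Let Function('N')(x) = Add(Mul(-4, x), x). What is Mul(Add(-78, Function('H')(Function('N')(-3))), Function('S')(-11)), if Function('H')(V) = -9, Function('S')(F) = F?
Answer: 957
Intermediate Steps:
Function('N')(x) = Mul(-3, x)
Mul(Add(-78, Function('H')(Function('N')(-3))), Function('S')(-11)) = Mul(Add(-78, -9), -11) = Mul(-87, -11) = 957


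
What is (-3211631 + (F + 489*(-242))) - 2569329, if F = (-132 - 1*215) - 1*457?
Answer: -5900102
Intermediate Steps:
F = -804 (F = (-132 - 215) - 457 = -347 - 457 = -804)
(-3211631 + (F + 489*(-242))) - 2569329 = (-3211631 + (-804 + 489*(-242))) - 2569329 = (-3211631 + (-804 - 118338)) - 2569329 = (-3211631 - 119142) - 2569329 = -3330773 - 2569329 = -5900102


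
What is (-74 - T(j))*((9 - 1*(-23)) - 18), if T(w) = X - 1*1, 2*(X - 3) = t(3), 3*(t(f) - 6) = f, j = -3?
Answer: -1113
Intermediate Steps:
t(f) = 6 + f/3
X = 13/2 (X = 3 + (6 + (1/3)*3)/2 = 3 + (6 + 1)/2 = 3 + (1/2)*7 = 3 + 7/2 = 13/2 ≈ 6.5000)
T(w) = 11/2 (T(w) = 13/2 - 1*1 = 13/2 - 1 = 11/2)
(-74 - T(j))*((9 - 1*(-23)) - 18) = (-74 - 1*11/2)*((9 - 1*(-23)) - 18) = (-74 - 11/2)*((9 + 23) - 18) = -159*(32 - 18)/2 = -159/2*14 = -1113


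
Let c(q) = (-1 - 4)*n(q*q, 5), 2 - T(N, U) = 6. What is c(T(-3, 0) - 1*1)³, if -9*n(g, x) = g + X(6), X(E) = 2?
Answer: 3375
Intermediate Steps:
T(N, U) = -4 (T(N, U) = 2 - 1*6 = 2 - 6 = -4)
n(g, x) = -2/9 - g/9 (n(g, x) = -(g + 2)/9 = -(2 + g)/9 = -2/9 - g/9)
c(q) = 10/9 + 5*q²/9 (c(q) = (-1 - 4)*(-2/9 - q*q/9) = -5*(-2/9 - q²/9) = 10/9 + 5*q²/9)
c(T(-3, 0) - 1*1)³ = (10/9 + 5*(-4 - 1*1)²/9)³ = (10/9 + 5*(-4 - 1)²/9)³ = (10/9 + (5/9)*(-5)²)³ = (10/9 + (5/9)*25)³ = (10/9 + 125/9)³ = 15³ = 3375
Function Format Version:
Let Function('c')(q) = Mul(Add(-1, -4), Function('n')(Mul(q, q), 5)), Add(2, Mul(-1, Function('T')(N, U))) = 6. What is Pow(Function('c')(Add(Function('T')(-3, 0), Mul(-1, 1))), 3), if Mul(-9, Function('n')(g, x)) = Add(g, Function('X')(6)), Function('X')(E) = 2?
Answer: 3375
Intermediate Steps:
Function('T')(N, U) = -4 (Function('T')(N, U) = Add(2, Mul(-1, 6)) = Add(2, -6) = -4)
Function('n')(g, x) = Add(Rational(-2, 9), Mul(Rational(-1, 9), g)) (Function('n')(g, x) = Mul(Rational(-1, 9), Add(g, 2)) = Mul(Rational(-1, 9), Add(2, g)) = Add(Rational(-2, 9), Mul(Rational(-1, 9), g)))
Function('c')(q) = Add(Rational(10, 9), Mul(Rational(5, 9), Pow(q, 2))) (Function('c')(q) = Mul(Add(-1, -4), Add(Rational(-2, 9), Mul(Rational(-1, 9), Mul(q, q)))) = Mul(-5, Add(Rational(-2, 9), Mul(Rational(-1, 9), Pow(q, 2)))) = Add(Rational(10, 9), Mul(Rational(5, 9), Pow(q, 2))))
Pow(Function('c')(Add(Function('T')(-3, 0), Mul(-1, 1))), 3) = Pow(Add(Rational(10, 9), Mul(Rational(5, 9), Pow(Add(-4, Mul(-1, 1)), 2))), 3) = Pow(Add(Rational(10, 9), Mul(Rational(5, 9), Pow(Add(-4, -1), 2))), 3) = Pow(Add(Rational(10, 9), Mul(Rational(5, 9), Pow(-5, 2))), 3) = Pow(Add(Rational(10, 9), Mul(Rational(5, 9), 25)), 3) = Pow(Add(Rational(10, 9), Rational(125, 9)), 3) = Pow(15, 3) = 3375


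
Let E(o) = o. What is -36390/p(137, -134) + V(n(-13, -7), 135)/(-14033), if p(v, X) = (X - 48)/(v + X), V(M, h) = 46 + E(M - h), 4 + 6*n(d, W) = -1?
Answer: 4595996879/7662018 ≈ 599.84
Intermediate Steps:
n(d, W) = -⅚ (n(d, W) = -⅔ + (⅙)*(-1) = -⅔ - ⅙ = -⅚)
V(M, h) = 46 + M - h (V(M, h) = 46 + (M - h) = 46 + M - h)
p(v, X) = (-48 + X)/(X + v)
-36390/p(137, -134) + V(n(-13, -7), 135)/(-14033) = -36390*(-134 + 137)/(-48 - 134) + (46 - ⅚ - 1*135)/(-14033) = -36390/(-182/3) + (46 - ⅚ - 135)*(-1/14033) = -36390/((⅓)*(-182)) - 539/6*(-1/14033) = -36390/(-182/3) + 539/84198 = -36390*(-3/182) + 539/84198 = 54585/91 + 539/84198 = 4595996879/7662018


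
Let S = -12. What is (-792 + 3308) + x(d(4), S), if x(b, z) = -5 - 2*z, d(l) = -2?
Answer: 2535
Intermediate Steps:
(-792 + 3308) + x(d(4), S) = (-792 + 3308) + (-5 - 2*(-12)) = 2516 + (-5 + 24) = 2516 + 19 = 2535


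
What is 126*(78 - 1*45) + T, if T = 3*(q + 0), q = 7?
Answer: 4179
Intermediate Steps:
T = 21 (T = 3*(7 + 0) = 3*7 = 21)
126*(78 - 1*45) + T = 126*(78 - 1*45) + 21 = 126*(78 - 45) + 21 = 126*33 + 21 = 4158 + 21 = 4179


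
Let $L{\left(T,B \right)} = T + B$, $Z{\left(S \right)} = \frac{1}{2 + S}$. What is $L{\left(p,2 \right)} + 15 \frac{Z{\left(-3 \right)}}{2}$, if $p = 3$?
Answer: $- \frac{5}{2} \approx -2.5$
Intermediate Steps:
$L{\left(T,B \right)} = B + T$
$L{\left(p,2 \right)} + 15 \frac{Z{\left(-3 \right)}}{2} = \left(2 + 3\right) + 15 \frac{1}{\left(2 - 3\right) 2} = 5 + 15 \frac{1}{-1} \cdot \frac{1}{2} = 5 + 15 \left(\left(-1\right) \frac{1}{2}\right) = 5 + 15 \left(- \frac{1}{2}\right) = 5 - \frac{15}{2} = - \frac{5}{2}$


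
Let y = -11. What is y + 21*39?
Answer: 808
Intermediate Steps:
y + 21*39 = -11 + 21*39 = -11 + 819 = 808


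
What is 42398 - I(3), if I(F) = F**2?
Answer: 42389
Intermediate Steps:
42398 - I(3) = 42398 - 1*3**2 = 42398 - 1*9 = 42398 - 9 = 42389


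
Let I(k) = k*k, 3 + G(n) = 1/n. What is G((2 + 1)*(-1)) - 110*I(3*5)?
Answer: -74260/3 ≈ -24753.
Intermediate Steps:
G(n) = -3 + 1/n
I(k) = k²
G((2 + 1)*(-1)) - 110*I(3*5) = (-3 + 1/((2 + 1)*(-1))) - 110*(3*5)² = (-3 + 1/(3*(-1))) - 110*15² = (-3 + 1/(-3)) - 110*225 = (-3 - ⅓) - 24750 = -10/3 - 24750 = -74260/3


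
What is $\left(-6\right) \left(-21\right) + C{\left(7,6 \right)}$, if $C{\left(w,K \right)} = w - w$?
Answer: $126$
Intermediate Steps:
$C{\left(w,K \right)} = 0$
$\left(-6\right) \left(-21\right) + C{\left(7,6 \right)} = \left(-6\right) \left(-21\right) + 0 = 126 + 0 = 126$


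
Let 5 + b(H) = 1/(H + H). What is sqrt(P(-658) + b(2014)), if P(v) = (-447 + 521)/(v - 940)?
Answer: I*sqrt(13066668365521)/1609186 ≈ 2.2463*I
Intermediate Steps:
P(v) = 74/(-940 + v)
b(H) = -5 + 1/(2*H) (b(H) = -5 + 1/(H + H) = -5 + 1/(2*H))
sqrt(P(-658) + b(2014)) = sqrt(74/(-940 - 658) + (-5 + (1/2)/2014)) = sqrt(74/(-1598) + (-5 + (1/2)*(1/2014))) = sqrt(74*(-1/1598) + (-5 + 1/4028)) = sqrt(-37/799 - 20139/4028) = sqrt(-16240097/3218372) = I*sqrt(13066668365521)/1609186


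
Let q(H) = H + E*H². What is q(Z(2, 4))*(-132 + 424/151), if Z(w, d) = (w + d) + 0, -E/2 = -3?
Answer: -4330776/151 ≈ -28681.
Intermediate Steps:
E = 6 (E = -2*(-3) = 6)
Z(w, d) = d + w (Z(w, d) = (d + w) + 0 = d + w)
q(H) = H + 6*H²
q(Z(2, 4))*(-132 + 424/151) = ((4 + 2)*(1 + 6*(4 + 2)))*(-132 + 424/151) = (6*(1 + 6*6))*(-132 + 424*(1/151)) = (6*(1 + 36))*(-132 + 424/151) = (6*37)*(-19508/151) = 222*(-19508/151) = -4330776/151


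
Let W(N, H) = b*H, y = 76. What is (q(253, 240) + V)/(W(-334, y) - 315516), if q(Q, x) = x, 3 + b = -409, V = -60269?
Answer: 60029/346828 ≈ 0.17308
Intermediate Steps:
b = -412 (b = -3 - 409 = -412)
W(N, H) = -412*H
(q(253, 240) + V)/(W(-334, y) - 315516) = (240 - 60269)/(-412*76 - 315516) = -60029/(-31312 - 315516) = -60029/(-346828) = -60029*(-1/346828) = 60029/346828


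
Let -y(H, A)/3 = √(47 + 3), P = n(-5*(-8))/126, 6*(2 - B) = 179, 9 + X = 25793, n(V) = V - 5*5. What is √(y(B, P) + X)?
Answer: √(25784 - 15*√2) ≈ 160.51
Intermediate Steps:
n(V) = -25 + V (n(V) = V - 25 = -25 + V)
X = 25784 (X = -9 + 25793 = 25784)
B = -167/6 (B = 2 - ⅙*179 = 2 - 179/6 = -167/6 ≈ -27.833)
P = 5/42 (P = (-25 - 5*(-8))/126 = (-25 + 40)*(1/126) = 15*(1/126) = 5/42 ≈ 0.11905)
y(H, A) = -15*√2 (y(H, A) = -3*√(47 + 3) = -15*√2)
√(y(B, P) + X) = √(-15*√2 + 25784) = √(25784 - 15*√2)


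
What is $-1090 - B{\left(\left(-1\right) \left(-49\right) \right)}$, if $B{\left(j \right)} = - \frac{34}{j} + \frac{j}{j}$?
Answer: $- \frac{53425}{49} \approx -1090.3$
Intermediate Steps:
$B{\left(j \right)} = 1 - \frac{34}{j}$ ($B{\left(j \right)} = - \frac{34}{j} + 1 = 1 - \frac{34}{j}$)
$-1090 - B{\left(\left(-1\right) \left(-49\right) \right)} = -1090 - \frac{-34 - -49}{\left(-1\right) \left(-49\right)} = -1090 - \frac{-34 + 49}{49} = -1090 - \frac{1}{49} \cdot 15 = -1090 - \frac{15}{49} = - \frac{53425}{49}$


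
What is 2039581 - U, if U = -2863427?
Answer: 4903008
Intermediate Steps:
2039581 - U = 2039581 - 1*(-2863427) = 2039581 + 2863427 = 4903008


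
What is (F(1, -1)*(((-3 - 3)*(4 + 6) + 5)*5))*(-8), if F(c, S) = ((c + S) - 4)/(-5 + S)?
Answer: 4400/3 ≈ 1466.7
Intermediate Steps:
F(c, S) = (-4 + S + c)/(-5 + S) (F(c, S) = ((S + c) - 4)/(-5 + S) = (-4 + S + c)/(-5 + S))
(F(1, -1)*(((-3 - 3)*(4 + 6) + 5)*5))*(-8) = (((-4 - 1 + 1)/(-5 - 1))*(((-3 - 3)*(4 + 6) + 5)*5))*(-8) = ((-4/(-6))*((-6*10 + 5)*5))*(-8) = ((-⅙*(-4))*((-60 + 5)*5))*(-8) = (2*(-55*5)/3)*(-8) = ((⅔)*(-275))*(-8) = -550/3*(-8) = 4400/3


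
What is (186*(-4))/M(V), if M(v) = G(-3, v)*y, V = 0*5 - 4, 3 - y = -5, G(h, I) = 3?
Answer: -31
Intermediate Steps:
y = 8 (y = 3 - 1*(-5) = 3 + 5 = 8)
V = -4 (V = 0 - 4 = -4)
M(v) = 24 (M(v) = 3*8 = 24)
(186*(-4))/M(V) = (186*(-4))/24 = -744*1/24 = -31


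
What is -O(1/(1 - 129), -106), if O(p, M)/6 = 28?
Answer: -168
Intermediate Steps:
O(p, M) = 168 (O(p, M) = 6*28 = 168)
-O(1/(1 - 129), -106) = -1*168 = -168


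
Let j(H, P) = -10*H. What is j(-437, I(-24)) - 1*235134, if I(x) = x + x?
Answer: -230764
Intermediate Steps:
I(x) = 2*x
j(-437, I(-24)) - 1*235134 = -10*(-437) - 1*235134 = 4370 - 235134 = -230764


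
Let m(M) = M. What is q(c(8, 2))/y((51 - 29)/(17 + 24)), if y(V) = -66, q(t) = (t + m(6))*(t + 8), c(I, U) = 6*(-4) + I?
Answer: -40/33 ≈ -1.2121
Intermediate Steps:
c(I, U) = -24 + I
q(t) = (6 + t)*(8 + t) (q(t) = (t + 6)*(t + 8) = (6 + t)*(8 + t))
q(c(8, 2))/y((51 - 29)/(17 + 24)) = (48 + (-24 + 8)² + 14*(-24 + 8))/(-66) = (48 + (-16)² + 14*(-16))*(-1/66) = (48 + 256 - 224)*(-1/66) = 80*(-1/66) = -40/33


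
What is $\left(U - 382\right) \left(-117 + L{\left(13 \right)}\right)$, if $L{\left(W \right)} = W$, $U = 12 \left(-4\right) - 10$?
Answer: $45760$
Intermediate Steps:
$U = -58$ ($U = -48 - 10 = -58$)
$\left(U - 382\right) \left(-117 + L{\left(13 \right)}\right) = \left(-58 - 382\right) \left(-117 + 13\right) = \left(-440\right) \left(-104\right) = 45760$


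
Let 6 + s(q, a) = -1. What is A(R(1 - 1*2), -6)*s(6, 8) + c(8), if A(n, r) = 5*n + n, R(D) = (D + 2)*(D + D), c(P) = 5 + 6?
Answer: 95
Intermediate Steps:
s(q, a) = -7 (s(q, a) = -6 - 1 = -7)
c(P) = 11
R(D) = 2*D*(2 + D) (R(D) = (2 + D)*(2*D) = 2*D*(2 + D))
A(n, r) = 6*n
A(R(1 - 1*2), -6)*s(6, 8) + c(8) = (6*(2*(1 - 1*2)*(2 + (1 - 1*2))))*(-7) + 11 = (6*(2*(1 - 2)*(2 + (1 - 2))))*(-7) + 11 = (6*(2*(-1)*(2 - 1)))*(-7) + 11 = (6*(2*(-1)*1))*(-7) + 11 = (6*(-2))*(-7) + 11 = -12*(-7) + 11 = 84 + 11 = 95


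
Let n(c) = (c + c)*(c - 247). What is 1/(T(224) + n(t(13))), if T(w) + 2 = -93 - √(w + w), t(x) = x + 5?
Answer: -8339/69538473 + 8*√7/69538473 ≈ -0.00011961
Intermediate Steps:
t(x) = 5 + x
T(w) = -95 - √2*√w (T(w) = -2 + (-93 - √(w + w)) = -2 + (-93 - √(2*w)) = -2 + (-93 - √2*√w) = -95 - √2*√w)
n(c) = 2*c*(-247 + c) (n(c) = (2*c)*(-247 + c) = 2*c*(-247 + c))
1/(T(224) + n(t(13))) = 1/((-95 - √2*√224) + 2*(5 + 13)*(-247 + (5 + 13))) = 1/((-95 - √2*4*√14) + 2*18*(-247 + 18)) = 1/((-95 - 8*√7) + 2*18*(-229)) = 1/((-95 - 8*√7) - 8244) = 1/(-8339 - 8*√7)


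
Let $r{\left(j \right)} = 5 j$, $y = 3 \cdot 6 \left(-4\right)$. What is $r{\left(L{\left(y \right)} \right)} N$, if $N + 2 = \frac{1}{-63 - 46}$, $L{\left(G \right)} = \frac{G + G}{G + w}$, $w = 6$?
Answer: $- \frac{26280}{1199} \approx -21.918$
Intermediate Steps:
$y = -72$ ($y = 18 \left(-4\right) = -72$)
$L{\left(G \right)} = \frac{2 G}{6 + G}$ ($L{\left(G \right)} = \frac{G + G}{G + 6} = \frac{2 G}{6 + G}$)
$N = - \frac{219}{109}$ ($N = -2 + \frac{1}{-63 - 46} = -2 + \frac{1}{-109} = -2 - \frac{1}{109} = - \frac{219}{109} \approx -2.0092$)
$r{\left(L{\left(y \right)} \right)} N = 5 \cdot 2 \left(-72\right) \frac{1}{6 - 72} \left(- \frac{219}{109}\right) = 5 \cdot 2 \left(-72\right) \frac{1}{-66} \left(- \frac{219}{109}\right) = 5 \cdot 2 \left(-72\right) \left(- \frac{1}{66}\right) \left(- \frac{219}{109}\right) = 5 \cdot \frac{24}{11} \left(- \frac{219}{109}\right) = \frac{120}{11} \left(- \frac{219}{109}\right) = - \frac{26280}{1199}$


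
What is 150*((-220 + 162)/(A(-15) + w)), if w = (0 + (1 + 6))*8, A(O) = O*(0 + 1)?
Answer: -8700/41 ≈ -212.20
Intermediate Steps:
A(O) = O (A(O) = O*1 = O)
w = 56 (w = (0 + 7)*8 = 7*8 = 56)
150*((-220 + 162)/(A(-15) + w)) = 150*((-220 + 162)/(-15 + 56)) = 150*(-58/41) = -8700/41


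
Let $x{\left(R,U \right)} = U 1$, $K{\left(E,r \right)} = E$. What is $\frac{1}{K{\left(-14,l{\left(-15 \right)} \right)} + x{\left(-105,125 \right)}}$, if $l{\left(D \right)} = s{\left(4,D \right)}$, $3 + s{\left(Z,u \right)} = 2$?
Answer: $\frac{1}{111} \approx 0.009009$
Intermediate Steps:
$s{\left(Z,u \right)} = -1$ ($s{\left(Z,u \right)} = -3 + 2 = -1$)
$l{\left(D \right)} = -1$
$x{\left(R,U \right)} = U$
$\frac{1}{K{\left(-14,l{\left(-15 \right)} \right)} + x{\left(-105,125 \right)}} = \frac{1}{-14 + 125} = \frac{1}{111}$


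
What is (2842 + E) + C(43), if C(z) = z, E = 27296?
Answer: 30181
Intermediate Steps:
(2842 + E) + C(43) = (2842 + 27296) + 43 = 30138 + 43 = 30181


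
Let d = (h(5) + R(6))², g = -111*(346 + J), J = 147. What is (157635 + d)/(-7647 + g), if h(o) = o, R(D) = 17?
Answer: -158119/62370 ≈ -2.5352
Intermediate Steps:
g = -54723 (g = -111*(346 + 147) = -111*493 = -54723)
d = 484 (d = (5 + 17)² = 22² = 484)
(157635 + d)/(-7647 + g) = (157635 + 484)/(-7647 - 54723) = 158119/(-62370) = 158119*(-1/62370) = -158119/62370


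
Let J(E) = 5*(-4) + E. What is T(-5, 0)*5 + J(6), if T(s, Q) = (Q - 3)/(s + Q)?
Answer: -11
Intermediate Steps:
T(s, Q) = (-3 + Q)/(Q + s)
J(E) = -20 + E
T(-5, 0)*5 + J(6) = ((-3 + 0)/(0 - 5))*5 + (-20 + 6) = (-3/(-5))*5 - 14 = -⅕*(-3)*5 - 14 = (⅗)*5 - 14 = 3 - 14 = -11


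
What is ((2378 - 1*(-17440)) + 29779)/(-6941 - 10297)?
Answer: -49597/17238 ≈ -2.8772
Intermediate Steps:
((2378 - 1*(-17440)) + 29779)/(-6941 - 10297) = ((2378 + 17440) + 29779)/(-17238) = (19818 + 29779)*(-1/17238) = 49597*(-1/17238) = -49597/17238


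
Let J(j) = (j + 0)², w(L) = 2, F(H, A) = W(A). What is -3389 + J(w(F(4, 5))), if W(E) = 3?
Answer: -3385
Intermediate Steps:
F(H, A) = 3
J(j) = j²
-3389 + J(w(F(4, 5))) = -3389 + 2² = -3389 + 4 = -3385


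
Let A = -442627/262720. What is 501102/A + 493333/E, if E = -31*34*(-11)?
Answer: -1526126142693569/5131817438 ≈ -2.9739e+5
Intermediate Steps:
E = 11594 (E = -1054*(-11) = 11594)
A = -442627/262720 (A = -442627*1/262720 = -442627/262720 ≈ -1.6848)
501102/A + 493333/E = 501102/(-442627/262720) + 493333/11594 = 501102*(-262720/442627) + 493333*(1/11594) = -131649517440/442627 + 493333/11594 = -1526126142693569/5131817438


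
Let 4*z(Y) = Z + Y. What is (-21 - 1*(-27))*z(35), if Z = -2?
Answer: 99/2 ≈ 49.500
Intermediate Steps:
z(Y) = -½ + Y/4 (z(Y) = (-2 + Y)/4 = -½ + Y/4)
(-21 - 1*(-27))*z(35) = (-21 - 1*(-27))*(-½ + (¼)*35) = (-21 + 27)*(-½ + 35/4) = 6*(33/4) = 99/2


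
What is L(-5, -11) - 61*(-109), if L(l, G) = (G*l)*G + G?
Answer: 6033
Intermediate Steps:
L(l, G) = G + l*G² (L(l, G) = l*G² + G = G + l*G²)
L(-5, -11) - 61*(-109) = -11*(1 - 11*(-5)) - 61*(-109) = -11*(1 + 55) + 6649 = -11*56 + 6649 = -616 + 6649 = 6033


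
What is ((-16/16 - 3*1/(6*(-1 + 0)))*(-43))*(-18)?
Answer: -387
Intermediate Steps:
((-16/16 - 3*1/(6*(-1 + 0)))*(-43))*(-18) = ((-16*1/16 - 3/((-1*6)))*(-43))*(-18) = ((-1 - 3/(-6))*(-43))*(-18) = ((-1 - 3*(-⅙))*(-43))*(-18) = ((-1 + ½)*(-43))*(-18) = -½*(-43)*(-18) = (43/2)*(-18) = -387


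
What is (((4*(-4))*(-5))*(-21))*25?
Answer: -42000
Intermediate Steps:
(((4*(-4))*(-5))*(-21))*25 = (-16*(-5)*(-21))*25 = (80*(-21))*25 = -1680*25 = -42000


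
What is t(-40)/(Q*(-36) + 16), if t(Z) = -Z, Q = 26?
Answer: -1/23 ≈ -0.043478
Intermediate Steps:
t(-40)/(Q*(-36) + 16) = (-1*(-40))/(26*(-36) + 16) = 40/(-936 + 16) = 40/(-920) = 40*(-1/920) = -1/23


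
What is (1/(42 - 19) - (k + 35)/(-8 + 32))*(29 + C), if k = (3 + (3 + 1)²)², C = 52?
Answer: -61317/46 ≈ -1333.0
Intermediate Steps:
k = 361 (k = (3 + 4²)² = (3 + 16)² = 19² = 361)
(1/(42 - 19) - (k + 35)/(-8 + 32))*(29 + C) = (1/(42 - 19) - (361 + 35)/(-8 + 32))*(29 + 52) = (1/23 - 396/24)*81 = (1/23 - 1*33/2)*81 = (1/23 - 33/2)*81 = -757/46*81 = -61317/46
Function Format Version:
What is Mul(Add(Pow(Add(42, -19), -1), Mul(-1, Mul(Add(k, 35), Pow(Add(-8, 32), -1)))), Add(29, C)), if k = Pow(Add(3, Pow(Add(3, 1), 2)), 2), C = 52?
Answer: Rational(-61317, 46) ≈ -1333.0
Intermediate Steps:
k = 361 (k = Pow(Add(3, Pow(4, 2)), 2) = Pow(Add(3, 16), 2) = Pow(19, 2) = 361)
Mul(Add(Pow(Add(42, -19), -1), Mul(-1, Mul(Add(k, 35), Pow(Add(-8, 32), -1)))), Add(29, C)) = Mul(Add(Pow(Add(42, -19), -1), Mul(-1, Mul(Add(361, 35), Pow(Add(-8, 32), -1)))), Add(29, 52)) = Mul(Add(Pow(23, -1), Mul(-1, Mul(396, Pow(24, -1)))), 81) = Mul(Add(Rational(1, 23), Mul(-1, Mul(396, Rational(1, 24)))), 81) = Mul(Add(Rational(1, 23), Mul(-1, Rational(33, 2))), 81) = Mul(Add(Rational(1, 23), Rational(-33, 2)), 81) = Mul(Rational(-757, 46), 81) = Rational(-61317, 46)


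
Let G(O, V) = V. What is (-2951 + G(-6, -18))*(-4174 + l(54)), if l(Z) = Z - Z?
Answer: 12392606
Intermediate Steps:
l(Z) = 0
(-2951 + G(-6, -18))*(-4174 + l(54)) = (-2951 - 18)*(-4174 + 0) = -2969*(-4174) = 12392606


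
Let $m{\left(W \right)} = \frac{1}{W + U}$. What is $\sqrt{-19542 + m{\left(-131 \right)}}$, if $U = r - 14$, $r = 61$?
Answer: $\frac{i \sqrt{34472109}}{42} \approx 139.79 i$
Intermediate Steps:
$U = 47$ ($U = 61 - 14 = 47$)
$m{\left(W \right)} = \frac{1}{47 + W}$ ($m{\left(W \right)} = \frac{1}{W + 47} = \frac{1}{47 + W}$)
$\sqrt{-19542 + m{\left(-131 \right)}} = \sqrt{-19542 + \frac{1}{47 - 131}} = \sqrt{-19542 + \frac{1}{-84}} = \sqrt{-19542 - \frac{1}{84}} = \sqrt{- \frac{1641529}{84}} = \frac{i \sqrt{34472109}}{42}$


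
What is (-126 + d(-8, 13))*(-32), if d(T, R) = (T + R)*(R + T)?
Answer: 3232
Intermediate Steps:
d(T, R) = (R + T)² (d(T, R) = (R + T)*(R + T) = (R + T)²)
(-126 + d(-8, 13))*(-32) = (-126 + (13 - 8)²)*(-32) = (-126 + 5²)*(-32) = (-126 + 25)*(-32) = -101*(-32) = 3232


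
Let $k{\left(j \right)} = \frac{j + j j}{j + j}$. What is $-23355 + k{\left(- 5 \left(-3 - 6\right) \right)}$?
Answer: $-23332$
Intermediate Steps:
$k{\left(j \right)} = \frac{j + j^{2}}{2 j}$
$-23355 + k{\left(- 5 \left(-3 - 6\right) \right)} = -23355 + \left(\frac{1}{2} + \frac{\left(-5\right) \left(-3 - 6\right)}{2}\right) = -23355 + \left(\frac{1}{2} + \frac{\left(-5\right) \left(-9\right)}{2}\right) = -23355 + \left(\frac{1}{2} + \frac{1}{2} \cdot 45\right) = -23355 + \left(\frac{1}{2} + \frac{45}{2}\right) = -23355 + 23 = -23332$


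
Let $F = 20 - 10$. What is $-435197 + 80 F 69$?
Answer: $-379997$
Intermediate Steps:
$F = 10$
$-435197 + 80 F 69 = -435197 + 80 \cdot 10 \cdot 69 = -435197 + 800 \cdot 69 = -435197 + 55200 = -379997$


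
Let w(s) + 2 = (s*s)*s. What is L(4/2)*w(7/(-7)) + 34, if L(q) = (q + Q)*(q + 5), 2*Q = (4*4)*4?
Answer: -680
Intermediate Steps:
Q = 32 (Q = ((4*4)*4)/2 = (16*4)/2 = (½)*64 = 32)
w(s) = -2 + s³ (w(s) = -2 + (s*s)*s = -2 + s²*s = -2 + s³)
L(q) = (5 + q)*(32 + q) (L(q) = (q + 32)*(q + 5) = (32 + q)*(5 + q) = (5 + q)*(32 + q))
L(4/2)*w(7/(-7)) + 34 = (160 + (4/2)² + 37*(4/2))*(-2 + (7/(-7))³) + 34 = (160 + (4*(½))² + 37*(4*(½)))*(-2 + (7*(-⅐))³) + 34 = (160 + 2² + 37*2)*(-2 + (-1)³) + 34 = (160 + 4 + 74)*(-2 - 1) + 34 = 238*(-3) + 34 = -714 + 34 = -680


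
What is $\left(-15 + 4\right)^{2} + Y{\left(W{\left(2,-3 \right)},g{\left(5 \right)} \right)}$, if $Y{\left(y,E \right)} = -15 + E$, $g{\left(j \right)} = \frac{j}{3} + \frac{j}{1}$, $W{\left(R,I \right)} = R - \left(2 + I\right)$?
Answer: $\frac{338}{3} \approx 112.67$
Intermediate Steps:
$W{\left(R,I \right)} = -2 + R - I$
$g{\left(j \right)} = \frac{4 j}{3}$ ($g{\left(j \right)} = j \frac{1}{3} + j 1 = \frac{j}{3} + j = \frac{4 j}{3}$)
$\left(-15 + 4\right)^{2} + Y{\left(W{\left(2,-3 \right)},g{\left(5 \right)} \right)} = \left(-15 + 4\right)^{2} + \left(-15 + \frac{4}{3} \cdot 5\right) = \left(-11\right)^{2} + \left(-15 + \frac{20}{3}\right) = 121 - \frac{25}{3} = \frac{338}{3}$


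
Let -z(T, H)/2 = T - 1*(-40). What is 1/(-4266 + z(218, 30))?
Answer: -1/4782 ≈ -0.00020912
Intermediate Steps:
z(T, H) = -80 - 2*T (z(T, H) = -2*(T - 1*(-40)) = -2*(T + 40) = -2*(40 + T) = -80 - 2*T)
1/(-4266 + z(218, 30)) = 1/(-4266 + (-80 - 2*218)) = 1/(-4266 + (-80 - 436)) = 1/(-4266 - 516) = 1/(-4782) = -1/4782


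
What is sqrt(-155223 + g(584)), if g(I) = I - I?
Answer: 3*I*sqrt(17247) ≈ 393.98*I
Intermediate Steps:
g(I) = 0
sqrt(-155223 + g(584)) = sqrt(-155223 + 0) = sqrt(-155223) = 3*I*sqrt(17247)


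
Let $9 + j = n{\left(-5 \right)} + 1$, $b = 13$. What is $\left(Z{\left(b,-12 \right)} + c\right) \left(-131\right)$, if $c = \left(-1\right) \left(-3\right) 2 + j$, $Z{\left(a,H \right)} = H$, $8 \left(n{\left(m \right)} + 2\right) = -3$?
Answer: $\frac{17161}{8} \approx 2145.1$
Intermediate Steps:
$n{\left(m \right)} = - \frac{19}{8}$ ($n{\left(m \right)} = -2 + \frac{1}{8} \left(-3\right) = -2 - \frac{3}{8} = - \frac{19}{8}$)
$j = - \frac{83}{8}$ ($j = -9 + \left(- \frac{19}{8} + 1\right) = -9 - \frac{11}{8} = - \frac{83}{8} \approx -10.375$)
$c = - \frac{35}{8}$ ($c = \left(-1\right) \left(-3\right) 2 - \frac{83}{8} = 3 \cdot 2 - \frac{83}{8} = 6 - \frac{83}{8} = - \frac{35}{8} \approx -4.375$)
$\left(Z{\left(b,-12 \right)} + c\right) \left(-131\right) = \left(-12 - \frac{35}{8}\right) \left(-131\right) = \left(- \frac{131}{8}\right) \left(-131\right) = \frac{17161}{8}$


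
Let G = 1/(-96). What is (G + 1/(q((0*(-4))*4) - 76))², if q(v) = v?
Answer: 1849/3326976 ≈ 0.00055576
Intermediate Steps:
G = -1/96 ≈ -0.010417
(G + 1/(q((0*(-4))*4) - 76))² = (-1/96 + 1/((0*(-4))*4 - 76))² = (-1/96 + 1/(0*4 - 76))² = (-1/96 + 1/(0 - 76))² = (-1/96 + 1/(-76))² = (-1/96 - 1/76)² = (-43/1824)² = 1849/3326976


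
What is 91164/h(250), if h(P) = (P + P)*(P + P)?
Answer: 22791/62500 ≈ 0.36466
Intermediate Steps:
h(P) = 4*P² (h(P) = (2*P)*(2*P) = 4*P²)
91164/h(250) = 91164/((4*250²)) = 91164/((4*62500)) = 91164/250000 = 91164*(1/250000) = 22791/62500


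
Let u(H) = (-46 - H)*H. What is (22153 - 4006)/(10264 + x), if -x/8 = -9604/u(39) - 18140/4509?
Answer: 90416429415/51184694584 ≈ 1.7665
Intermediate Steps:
u(H) = H*(-46 - H)
x = 44879104/4982445 (x = -8*(-9604*(-1/(39*(46 + 39))) - 18140/4509) = -8*(-9604/((-1*39*85)) - 18140*1/4509) = -8*(-9604/(-3315) - 18140/4509) = -8*(-9604*(-1/3315) - 18140/4509) = -8*(9604/3315 - 18140/4509) = -8*(-5609888/4982445) = 44879104/4982445 ≈ 9.0074)
(22153 - 4006)/(10264 + x) = (22153 - 4006)/(10264 + 44879104/4982445) = 18147/(51184694584/4982445) = 18147*(4982445/51184694584) = 90416429415/51184694584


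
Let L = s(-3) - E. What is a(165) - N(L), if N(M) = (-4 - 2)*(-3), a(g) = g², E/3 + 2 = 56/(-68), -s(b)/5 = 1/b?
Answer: 27207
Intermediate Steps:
s(b) = -5/b
E = -144/17 (E = -6 + 3*(56/(-68)) = -6 + 3*(56*(-1/68)) = -6 + 3*(-14/17) = -6 - 42/17 = -144/17 ≈ -8.4706)
L = 517/51 (L = -5/(-3) - 1*(-144/17) = -5*(-⅓) + 144/17 = 5/3 + 144/17 = 517/51 ≈ 10.137)
N(M) = 18 (N(M) = -6*(-3) = 18)
a(165) - N(L) = 165² - 1*18 = 27225 - 18 = 27207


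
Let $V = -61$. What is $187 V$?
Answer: $-11407$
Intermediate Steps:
$187 V = 187 \left(-61\right) = -11407$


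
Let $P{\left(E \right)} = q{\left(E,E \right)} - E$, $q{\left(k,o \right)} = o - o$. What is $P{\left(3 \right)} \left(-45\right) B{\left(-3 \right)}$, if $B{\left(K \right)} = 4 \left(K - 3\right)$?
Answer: $-3240$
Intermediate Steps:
$q{\left(k,o \right)} = 0$
$B{\left(K \right)} = -12 + 4 K$ ($B{\left(K \right)} = 4 \left(-3 + K\right) = -12 + 4 K$)
$P{\left(E \right)} = - E$ ($P{\left(E \right)} = 0 - E = - E$)
$P{\left(3 \right)} \left(-45\right) B{\left(-3 \right)} = \left(-1\right) 3 \left(-45\right) \left(-12 + 4 \left(-3\right)\right) = \left(-3\right) \left(-45\right) \left(-12 - 12\right) = 135 \left(-24\right) = -3240$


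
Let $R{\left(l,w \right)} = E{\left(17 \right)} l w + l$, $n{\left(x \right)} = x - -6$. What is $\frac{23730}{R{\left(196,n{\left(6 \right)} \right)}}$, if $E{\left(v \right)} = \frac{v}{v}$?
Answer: $\frac{1695}{182} \approx 9.3132$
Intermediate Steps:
$E{\left(v \right)} = 1$
$n{\left(x \right)} = 6 + x$ ($n{\left(x \right)} = x + 6 = 6 + x$)
$R{\left(l,w \right)} = l + l w$ ($R{\left(l,w \right)} = 1 l w + l = l w + l = l + l w$)
$\frac{23730}{R{\left(196,n{\left(6 \right)} \right)}} = \frac{23730}{196 \left(1 + \left(6 + 6\right)\right)} = \frac{23730}{196 \left(1 + 12\right)} = \frac{23730}{196 \cdot 13} = \frac{23730}{2548} = 23730 \cdot \frac{1}{2548} = \frac{1695}{182}$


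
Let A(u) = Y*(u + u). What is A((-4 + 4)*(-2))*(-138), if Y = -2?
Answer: 0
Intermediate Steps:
A(u) = -4*u (A(u) = -2*(u + u) = -4*u)
A((-4 + 4)*(-2))*(-138) = -4*(-4 + 4)*(-2)*(-138) = -0*(-2)*(-138) = -4*0*(-138) = 0*(-138) = 0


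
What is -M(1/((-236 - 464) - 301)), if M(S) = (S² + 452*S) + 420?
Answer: -420387969/1002001 ≈ -419.55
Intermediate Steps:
M(S) = 420 + S² + 452*S
-M(1/((-236 - 464) - 301)) = -(420 + (1/((-236 - 464) - 301))² + 452/((-236 - 464) - 301)) = -(420 + (1/(-700 - 301))² + 452/(-700 - 301)) = -(420 + (1/(-1001))² + 452/(-1001)) = -(420 + (-1/1001)² + 452*(-1/1001)) = -(420 + 1/1002001 - 452/1001) = -1*420387969/1002001 = -420387969/1002001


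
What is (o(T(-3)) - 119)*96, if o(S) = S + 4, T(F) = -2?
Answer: -11232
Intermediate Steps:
o(S) = 4 + S
(o(T(-3)) - 119)*96 = ((4 - 2) - 119)*96 = (2 - 119)*96 = -117*96 = -11232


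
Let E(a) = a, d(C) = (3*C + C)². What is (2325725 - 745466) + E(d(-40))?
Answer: 1605859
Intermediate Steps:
d(C) = 16*C² (d(C) = (4*C)² = 16*C²)
(2325725 - 745466) + E(d(-40)) = (2325725 - 745466) + 16*(-40)² = 1580259 + 16*1600 = 1580259 + 25600 = 1605859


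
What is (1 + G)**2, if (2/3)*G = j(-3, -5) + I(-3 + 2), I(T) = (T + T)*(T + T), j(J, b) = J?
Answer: 25/4 ≈ 6.2500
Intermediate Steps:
I(T) = 4*T**2 (I(T) = (2*T)*(2*T) = 4*T**2)
G = 3/2 (G = 3*(-3 + 4*(-3 + 2)**2)/2 = 3*(-3 + 4*(-1)**2)/2 = 3*(-3 + 4*1)/2 = 3*(-3 + 4)/2 = (3/2)*1 = 3/2 ≈ 1.5000)
(1 + G)**2 = (1 + 3/2)**2 = (5/2)**2 = 25/4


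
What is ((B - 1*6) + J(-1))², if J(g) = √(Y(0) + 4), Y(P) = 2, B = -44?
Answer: (50 - √6)² ≈ 2261.1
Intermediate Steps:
J(g) = √6 (J(g) = √(2 + 4) = √6)
((B - 1*6) + J(-1))² = ((-44 - 1*6) + √6)² = ((-44 - 6) + √6)² = (-50 + √6)²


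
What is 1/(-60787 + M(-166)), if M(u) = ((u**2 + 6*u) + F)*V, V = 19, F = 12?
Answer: 1/444081 ≈ 2.2518e-6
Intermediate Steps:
M(u) = 228 + 19*u**2 + 114*u (M(u) = ((u**2 + 6*u) + 12)*19 = (12 + u**2 + 6*u)*19 = 228 + 19*u**2 + 114*u)
1/(-60787 + M(-166)) = 1/(-60787 + (228 + 19*(-166)**2 + 114*(-166))) = 1/(-60787 + (228 + 19*27556 - 18924)) = 1/(-60787 + (228 + 523564 - 18924)) = 1/(-60787 + 504868) = 1/444081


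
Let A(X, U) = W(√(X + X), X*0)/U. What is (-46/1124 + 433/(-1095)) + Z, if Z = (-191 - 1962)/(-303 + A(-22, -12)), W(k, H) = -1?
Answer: 2984621171/447388530 ≈ 6.6712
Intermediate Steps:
A(X, U) = -1/U
Z = 25836/3635 (Z = (-191 - 1962)/(-303 - 1/(-12)) = -2153/(-303 - 1*(-1/12)) = -2153/(-303 + 1/12) = -2153/(-3635/12) = -2153*(-12/3635) = 25836/3635 ≈ 7.1076)
(-46/1124 + 433/(-1095)) + Z = (-46/1124 + 433/(-1095)) + 25836/3635 = (-46*1/1124 + 433*(-1/1095)) + 25836/3635 = (-23/562 - 433/1095) + 25836/3635 = -268531/615390 + 25836/3635 = 2984621171/447388530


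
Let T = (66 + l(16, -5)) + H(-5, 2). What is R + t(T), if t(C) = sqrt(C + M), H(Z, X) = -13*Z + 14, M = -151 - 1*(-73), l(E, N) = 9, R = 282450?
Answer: 282450 + 2*sqrt(19) ≈ 2.8246e+5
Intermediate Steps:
M = -78 (M = -151 + 73 = -78)
H(Z, X) = 14 - 13*Z
T = 154 (T = (66 + 9) + (14 - 13*(-5)) = 75 + (14 + 65) = 75 + 79 = 154)
t(C) = sqrt(-78 + C) (t(C) = sqrt(C - 78) = sqrt(-78 + C))
R + t(T) = 282450 + sqrt(-78 + 154) = 282450 + sqrt(76) = 282450 + 2*sqrt(19)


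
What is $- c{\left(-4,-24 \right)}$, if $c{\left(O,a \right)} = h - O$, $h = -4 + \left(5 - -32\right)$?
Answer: $-37$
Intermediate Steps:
$h = 33$ ($h = -4 + \left(5 + 32\right) = -4 + 37 = 33$)
$c{\left(O,a \right)} = 33 - O$
$- c{\left(-4,-24 \right)} = - (33 - -4) = - (33 + 4) = \left(-1\right) 37 = -37$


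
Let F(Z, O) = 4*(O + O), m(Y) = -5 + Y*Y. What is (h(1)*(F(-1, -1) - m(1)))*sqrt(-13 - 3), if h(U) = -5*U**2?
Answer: 80*I ≈ 80.0*I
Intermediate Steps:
m(Y) = -5 + Y**2
F(Z, O) = 8*O (F(Z, O) = 4*(2*O) = 8*O)
(h(1)*(F(-1, -1) - m(1)))*sqrt(-13 - 3) = ((-5*1**2)*(8*(-1) - (-5 + 1**2)))*sqrt(-13 - 3) = ((-5*1)*(-8 - (-5 + 1)))*sqrt(-16) = (-5*(-8 - 1*(-4)))*(4*I) = (-5*(-8 + 4))*(4*I) = (-5*(-4))*(4*I) = 20*(4*I) = 80*I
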